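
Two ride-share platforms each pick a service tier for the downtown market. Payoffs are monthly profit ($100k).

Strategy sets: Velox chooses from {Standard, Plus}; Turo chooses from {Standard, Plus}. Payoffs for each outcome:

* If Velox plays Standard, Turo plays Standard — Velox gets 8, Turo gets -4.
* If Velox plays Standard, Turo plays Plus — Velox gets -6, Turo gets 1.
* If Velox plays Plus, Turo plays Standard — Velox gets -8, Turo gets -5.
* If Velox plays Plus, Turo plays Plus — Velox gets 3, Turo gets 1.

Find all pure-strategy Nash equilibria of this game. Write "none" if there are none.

(Plus, Plus)

(Standard, Standard): Turo can switch to Plus (-4 → 1). Not NE.
(Standard, Plus): Velox can switch to Plus (-6 → 3). Not NE.
(Plus, Standard): Velox can switch to Standard (-8 → 8). Not NE.
(Plus, Plus): Velox gets 3, best alternative -6; Turo gets 1, best alternative -5. No profitable deviation — NE.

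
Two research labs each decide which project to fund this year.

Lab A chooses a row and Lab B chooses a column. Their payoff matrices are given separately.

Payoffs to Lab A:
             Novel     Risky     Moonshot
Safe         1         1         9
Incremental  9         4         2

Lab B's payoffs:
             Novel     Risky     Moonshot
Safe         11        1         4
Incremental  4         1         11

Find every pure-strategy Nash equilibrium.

none

Lab A against Novel: payoffs 1, 9 → best response Incremental.
Lab A against Risky: payoffs 1, 4 → best response Incremental.
Lab A against Moonshot: payoffs 9, 2 → best response Safe.
Lab B against Safe: payoffs 11, 1, 4 → best response Novel.
Lab B against Incremental: payoffs 4, 1, 11 → best response Moonshot.
No profile is a mutual best response for all players.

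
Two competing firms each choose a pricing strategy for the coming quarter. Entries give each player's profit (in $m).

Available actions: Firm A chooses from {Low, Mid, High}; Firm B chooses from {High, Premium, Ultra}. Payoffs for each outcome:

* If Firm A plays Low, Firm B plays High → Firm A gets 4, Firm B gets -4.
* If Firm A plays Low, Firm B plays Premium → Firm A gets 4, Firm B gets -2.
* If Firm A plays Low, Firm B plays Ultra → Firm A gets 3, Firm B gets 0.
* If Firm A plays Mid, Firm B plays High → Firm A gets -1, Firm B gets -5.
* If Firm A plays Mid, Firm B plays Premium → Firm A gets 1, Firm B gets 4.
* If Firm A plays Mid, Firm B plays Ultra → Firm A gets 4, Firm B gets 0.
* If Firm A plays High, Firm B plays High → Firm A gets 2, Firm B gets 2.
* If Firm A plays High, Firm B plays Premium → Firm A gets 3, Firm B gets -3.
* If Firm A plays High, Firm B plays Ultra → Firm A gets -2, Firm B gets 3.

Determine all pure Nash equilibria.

There is no pure-strategy Nash equilibrium.

Firm A against High: payoffs 4, -1, 2 → best response Low.
Firm A against Premium: payoffs 4, 1, 3 → best response Low.
Firm A against Ultra: payoffs 3, 4, -2 → best response Mid.
Firm B against Low: payoffs -4, -2, 0 → best response Ultra.
Firm B against Mid: payoffs -5, 4, 0 → best response Premium.
Firm B against High: payoffs 2, -3, 3 → best response Ultra.
No profile is a mutual best response for all players.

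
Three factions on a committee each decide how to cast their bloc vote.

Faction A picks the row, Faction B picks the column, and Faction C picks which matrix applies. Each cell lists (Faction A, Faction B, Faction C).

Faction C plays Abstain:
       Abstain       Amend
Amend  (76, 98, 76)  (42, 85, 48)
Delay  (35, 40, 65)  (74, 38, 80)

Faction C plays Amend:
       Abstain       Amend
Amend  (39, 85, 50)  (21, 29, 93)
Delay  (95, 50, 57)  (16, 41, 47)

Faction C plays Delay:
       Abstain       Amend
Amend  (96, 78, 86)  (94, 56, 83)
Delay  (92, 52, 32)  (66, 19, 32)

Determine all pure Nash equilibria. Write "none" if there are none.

(Amend, Abstain, Abstain): Faction C can switch to Delay (76 → 86). Not NE.
(Amend, Abstain, Amend): Faction A can switch to Delay (39 → 95). Not NE.
(Amend, Abstain, Delay): Faction A gets 96, best alternative 92; Faction B gets 78, best alternative 56; Faction C gets 86, best alternative 76. No profitable deviation — NE.
(Amend, Amend, Abstain): Faction A can switch to Delay (42 → 74). Not NE.
(Amend, Amend, Amend): Faction B can switch to Abstain (29 → 85). Not NE.
(Amend, Amend, Delay): Faction B can switch to Abstain (56 → 78). Not NE.
(Delay, Abstain, Abstain): Faction A can switch to Amend (35 → 76). Not NE.
(The remaining 5 profiles each have a profitable deviation by the same check.)

The unique pure-strategy Nash equilibrium is (Amend, Abstain, Delay).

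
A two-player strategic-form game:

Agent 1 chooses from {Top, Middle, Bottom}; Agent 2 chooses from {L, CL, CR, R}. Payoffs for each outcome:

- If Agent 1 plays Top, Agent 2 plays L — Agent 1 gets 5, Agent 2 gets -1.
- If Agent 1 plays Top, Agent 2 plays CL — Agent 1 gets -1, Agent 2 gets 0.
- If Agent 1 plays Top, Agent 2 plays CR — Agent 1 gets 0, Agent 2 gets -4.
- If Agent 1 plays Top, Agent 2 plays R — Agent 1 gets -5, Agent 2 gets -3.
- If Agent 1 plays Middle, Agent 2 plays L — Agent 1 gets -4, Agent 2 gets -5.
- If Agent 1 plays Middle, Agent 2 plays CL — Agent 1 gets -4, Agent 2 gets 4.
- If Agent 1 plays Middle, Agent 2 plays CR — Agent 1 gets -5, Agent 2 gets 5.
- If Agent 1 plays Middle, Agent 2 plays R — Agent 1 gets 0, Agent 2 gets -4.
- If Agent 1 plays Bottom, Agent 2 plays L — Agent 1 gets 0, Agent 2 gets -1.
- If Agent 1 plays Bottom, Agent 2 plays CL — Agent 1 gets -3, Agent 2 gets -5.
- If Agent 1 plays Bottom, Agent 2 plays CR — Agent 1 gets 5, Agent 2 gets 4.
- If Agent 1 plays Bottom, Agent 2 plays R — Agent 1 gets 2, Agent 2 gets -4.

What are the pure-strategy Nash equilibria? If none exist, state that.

Agent 1 against L: payoffs 5, -4, 0 → best response Top.
Agent 1 against CL: payoffs -1, -4, -3 → best response Top.
Agent 1 against CR: payoffs 0, -5, 5 → best response Bottom.
Agent 1 against R: payoffs -5, 0, 2 → best response Bottom.
Agent 2 against Top: payoffs -1, 0, -4, -3 → best response CL.
Agent 2 against Middle: payoffs -5, 4, 5, -4 → best response CR.
Agent 2 against Bottom: payoffs -1, -5, 4, -4 → best response CR.
Mutual best responses: (Top, CL); (Bottom, CR).

Pure-strategy Nash equilibria: (Top, CL) and (Bottom, CR)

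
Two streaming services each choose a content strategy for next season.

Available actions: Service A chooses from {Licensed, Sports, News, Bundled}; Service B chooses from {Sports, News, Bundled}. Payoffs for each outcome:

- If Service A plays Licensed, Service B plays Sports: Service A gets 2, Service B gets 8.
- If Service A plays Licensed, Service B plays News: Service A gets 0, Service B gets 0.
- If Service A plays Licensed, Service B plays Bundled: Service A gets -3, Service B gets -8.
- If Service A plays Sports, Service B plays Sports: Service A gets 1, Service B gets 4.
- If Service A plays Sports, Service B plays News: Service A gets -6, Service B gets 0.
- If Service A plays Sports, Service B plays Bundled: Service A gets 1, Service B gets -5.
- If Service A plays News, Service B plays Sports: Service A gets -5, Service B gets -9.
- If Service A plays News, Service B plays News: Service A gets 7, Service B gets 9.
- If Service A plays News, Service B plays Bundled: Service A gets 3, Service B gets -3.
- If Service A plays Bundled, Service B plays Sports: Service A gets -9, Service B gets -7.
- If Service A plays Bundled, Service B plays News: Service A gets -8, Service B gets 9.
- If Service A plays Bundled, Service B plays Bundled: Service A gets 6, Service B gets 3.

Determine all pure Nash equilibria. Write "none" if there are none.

For each strategy profile, look for a profitable unilateral deviation.
(Licensed, Sports): Service A gets 2, best alternative 1; Service B gets 8, best alternative 0. No profitable deviation — NE.
(Licensed, News): Service A can switch to News (0 → 7). Not NE.
(Licensed, Bundled): Service A can switch to Sports (-3 → 1). Not NE.
(Sports, Sports): Service A can switch to Licensed (1 → 2). Not NE.
(Sports, News): Service A can switch to Licensed (-6 → 0). Not NE.
(Sports, Bundled): Service A can switch to News (1 → 3). Not NE.
(News, Sports): Service A can switch to Licensed (-5 → 2). Not NE.
(News, News): Service A gets 7, best alternative 0; Service B gets 9, best alternative -3. No profitable deviation — NE.
(News, Bundled): Service A can switch to Bundled (3 → 6). Not NE.
(Bundled, Sports): Service A can switch to Licensed (-9 → 2). Not NE.
(Bundled, News): Service A can switch to Licensed (-8 → 0). Not NE.
(Bundled, Bundled): Service B can switch to News (3 → 9). Not NE.

Pure-strategy Nash equilibria: (Licensed, Sports), (News, News)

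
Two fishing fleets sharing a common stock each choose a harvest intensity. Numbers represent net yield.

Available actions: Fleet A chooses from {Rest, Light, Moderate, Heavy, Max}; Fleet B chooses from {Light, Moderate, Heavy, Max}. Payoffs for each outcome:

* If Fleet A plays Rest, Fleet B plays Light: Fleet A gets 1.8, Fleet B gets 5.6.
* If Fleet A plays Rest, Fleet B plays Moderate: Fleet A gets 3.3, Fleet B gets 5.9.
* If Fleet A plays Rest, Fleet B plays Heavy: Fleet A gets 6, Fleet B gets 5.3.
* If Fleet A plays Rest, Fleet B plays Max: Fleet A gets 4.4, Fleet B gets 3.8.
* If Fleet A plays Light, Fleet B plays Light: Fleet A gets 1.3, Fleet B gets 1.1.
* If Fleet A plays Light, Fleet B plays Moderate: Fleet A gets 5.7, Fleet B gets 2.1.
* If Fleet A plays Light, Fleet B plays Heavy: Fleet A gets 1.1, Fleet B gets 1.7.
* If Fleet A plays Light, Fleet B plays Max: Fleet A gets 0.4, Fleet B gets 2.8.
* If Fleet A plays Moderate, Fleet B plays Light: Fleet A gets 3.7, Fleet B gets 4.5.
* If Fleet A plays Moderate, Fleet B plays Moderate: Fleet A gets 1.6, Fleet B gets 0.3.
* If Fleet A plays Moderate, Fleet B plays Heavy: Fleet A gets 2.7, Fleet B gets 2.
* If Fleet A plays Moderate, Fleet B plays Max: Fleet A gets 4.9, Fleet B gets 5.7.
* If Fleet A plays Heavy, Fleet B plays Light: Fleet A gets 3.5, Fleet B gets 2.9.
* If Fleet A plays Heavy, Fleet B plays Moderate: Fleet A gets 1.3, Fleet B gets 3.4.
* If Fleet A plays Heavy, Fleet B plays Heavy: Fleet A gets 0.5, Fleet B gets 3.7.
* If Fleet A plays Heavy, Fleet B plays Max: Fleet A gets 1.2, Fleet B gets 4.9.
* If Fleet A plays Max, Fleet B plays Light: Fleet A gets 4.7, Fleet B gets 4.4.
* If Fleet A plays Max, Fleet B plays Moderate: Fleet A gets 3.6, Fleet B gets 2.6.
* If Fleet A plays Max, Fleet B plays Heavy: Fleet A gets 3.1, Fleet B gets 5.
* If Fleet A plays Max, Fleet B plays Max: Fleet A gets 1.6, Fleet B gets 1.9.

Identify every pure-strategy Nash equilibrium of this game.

Fleet A against Light: payoffs 1.8, 1.3, 3.7, 3.5, 4.7 → best response Max.
Fleet A against Moderate: payoffs 3.3, 5.7, 1.6, 1.3, 3.6 → best response Light.
Fleet A against Heavy: payoffs 6, 1.1, 2.7, 0.5, 3.1 → best response Rest.
Fleet A against Max: payoffs 4.4, 0.4, 4.9, 1.2, 1.6 → best response Moderate.
Fleet B against Rest: payoffs 5.6, 5.9, 5.3, 3.8 → best response Moderate.
Fleet B against Light: payoffs 1.1, 2.1, 1.7, 2.8 → best response Max.
Fleet B against Moderate: payoffs 4.5, 0.3, 2, 5.7 → best response Max.
Fleet B against Heavy: payoffs 2.9, 3.4, 3.7, 4.9 → best response Max.
Fleet B against Max: payoffs 4.4, 2.6, 5, 1.9 → best response Heavy.
Mutual best responses: (Moderate, Max).

(Moderate, Max)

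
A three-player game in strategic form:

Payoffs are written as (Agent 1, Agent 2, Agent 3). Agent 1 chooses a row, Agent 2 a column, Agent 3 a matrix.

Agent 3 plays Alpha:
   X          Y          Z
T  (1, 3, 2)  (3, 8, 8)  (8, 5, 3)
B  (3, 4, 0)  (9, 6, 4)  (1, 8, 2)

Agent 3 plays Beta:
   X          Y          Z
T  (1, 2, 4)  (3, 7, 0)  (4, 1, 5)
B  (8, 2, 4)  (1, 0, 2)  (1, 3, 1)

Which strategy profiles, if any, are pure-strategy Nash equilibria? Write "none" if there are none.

Agent 1 against (X, Alpha): payoffs 1, 3 → best response B.
Agent 1 against (X, Beta): payoffs 1, 8 → best response B.
Agent 1 against (Y, Alpha): payoffs 3, 9 → best response B.
Agent 1 against (Y, Beta): payoffs 3, 1 → best response T.
Agent 1 against (Z, Alpha): payoffs 8, 1 → best response T.
Agent 1 against (Z, Beta): payoffs 4, 1 → best response T.
Agent 2 against (T, Alpha): payoffs 3, 8, 5 → best response Y.
Agent 2 against (T, Beta): payoffs 2, 7, 1 → best response Y.
Agent 2 against (B, Alpha): payoffs 4, 6, 8 → best response Z.
Agent 2 against (B, Beta): payoffs 2, 0, 3 → best response Z.
Agent 3 against (T, X): payoffs 2, 4 → best response Beta.
Agent 3 against (T, Y): payoffs 8, 0 → best response Alpha.
Agent 3 against (T, Z): payoffs 3, 5 → best response Beta.
Agent 3 against (B, X): payoffs 0, 4 → best response Beta.
Agent 3 against (B, Y): payoffs 4, 2 → best response Alpha.
Agent 3 against (B, Z): payoffs 2, 1 → best response Alpha.
No profile is a mutual best response for all players.

There is no pure-strategy Nash equilibrium.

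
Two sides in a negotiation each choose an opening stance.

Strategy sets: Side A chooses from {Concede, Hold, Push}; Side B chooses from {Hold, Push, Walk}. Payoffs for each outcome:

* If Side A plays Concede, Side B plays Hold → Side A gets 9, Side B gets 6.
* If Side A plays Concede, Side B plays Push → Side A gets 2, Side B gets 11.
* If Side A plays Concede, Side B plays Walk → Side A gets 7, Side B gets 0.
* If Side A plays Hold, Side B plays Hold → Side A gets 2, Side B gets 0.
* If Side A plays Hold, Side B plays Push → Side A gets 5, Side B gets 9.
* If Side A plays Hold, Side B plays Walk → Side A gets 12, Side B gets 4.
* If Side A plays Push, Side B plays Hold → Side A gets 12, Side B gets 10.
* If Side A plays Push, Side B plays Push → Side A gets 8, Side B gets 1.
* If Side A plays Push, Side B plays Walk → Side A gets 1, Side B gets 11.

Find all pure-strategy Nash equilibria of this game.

Side A against Hold: payoffs 9, 2, 12 → best response Push.
Side A against Push: payoffs 2, 5, 8 → best response Push.
Side A against Walk: payoffs 7, 12, 1 → best response Hold.
Side B against Concede: payoffs 6, 11, 0 → best response Push.
Side B against Hold: payoffs 0, 9, 4 → best response Push.
Side B against Push: payoffs 10, 1, 11 → best response Walk.
No profile is a mutual best response for all players.

This game has no pure Nash equilibrium.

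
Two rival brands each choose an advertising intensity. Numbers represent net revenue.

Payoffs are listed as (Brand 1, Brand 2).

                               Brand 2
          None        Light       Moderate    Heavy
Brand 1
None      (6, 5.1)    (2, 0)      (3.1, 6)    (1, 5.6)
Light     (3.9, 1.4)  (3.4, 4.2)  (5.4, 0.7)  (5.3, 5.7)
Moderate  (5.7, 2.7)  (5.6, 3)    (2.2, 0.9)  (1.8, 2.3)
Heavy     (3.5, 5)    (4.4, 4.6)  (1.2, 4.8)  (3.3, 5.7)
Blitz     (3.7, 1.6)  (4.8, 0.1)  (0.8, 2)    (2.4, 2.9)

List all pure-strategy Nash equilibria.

(Light, Heavy) and (Moderate, Light)

(None, None): Brand 2 can switch to Moderate (5.1 → 6). Not NE.
(None, Light): Brand 1 can switch to Light (2 → 3.4). Not NE.
(None, Moderate): Brand 1 can switch to Light (3.1 → 5.4). Not NE.
(None, Heavy): Brand 1 can switch to Light (1 → 5.3). Not NE.
(Light, None): Brand 1 can switch to None (3.9 → 6). Not NE.
(Light, Light): Brand 1 can switch to Moderate (3.4 → 5.6). Not NE.
(Light, Heavy): Brand 1 gets 5.3, best alternative 3.3; Brand 2 gets 5.7, best alternative 4.2. No profitable deviation — NE.
(Moderate, Light): Brand 1 gets 5.6, best alternative 4.8; Brand 2 gets 3, best alternative 2.7. No profitable deviation — NE.
(The remaining 12 profiles each have a profitable deviation by the same check.)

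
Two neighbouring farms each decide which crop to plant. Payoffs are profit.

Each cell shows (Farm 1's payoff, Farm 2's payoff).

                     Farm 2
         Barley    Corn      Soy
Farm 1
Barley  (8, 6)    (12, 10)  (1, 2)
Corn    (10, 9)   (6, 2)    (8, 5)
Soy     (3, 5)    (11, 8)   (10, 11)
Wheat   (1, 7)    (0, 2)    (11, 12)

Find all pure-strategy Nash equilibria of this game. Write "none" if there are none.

For each player, find the best response to each opponent profile; mutual best responses are the pure NE.
Farm 1 against Barley: payoffs 8, 10, 3, 1 → best response Corn.
Farm 1 against Corn: payoffs 12, 6, 11, 0 → best response Barley.
Farm 1 against Soy: payoffs 1, 8, 10, 11 → best response Wheat.
Farm 2 against Barley: payoffs 6, 10, 2 → best response Corn.
Farm 2 against Corn: payoffs 9, 2, 5 → best response Barley.
Farm 2 against Soy: payoffs 5, 8, 11 → best response Soy.
Farm 2 against Wheat: payoffs 7, 2, 12 → best response Soy.
Mutual best responses: (Barley, Corn); (Corn, Barley); (Wheat, Soy).

(Barley, Corn); (Corn, Barley); (Wheat, Soy)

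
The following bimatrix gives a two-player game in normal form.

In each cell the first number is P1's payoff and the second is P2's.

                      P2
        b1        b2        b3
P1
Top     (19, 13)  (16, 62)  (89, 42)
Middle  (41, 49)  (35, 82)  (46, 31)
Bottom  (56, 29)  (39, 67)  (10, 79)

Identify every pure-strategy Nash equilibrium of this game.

This game has no pure Nash equilibrium.

For each player, find the best response to each opponent profile; mutual best responses are the pure NE.
P1 against b1: payoffs 19, 41, 56 → best response Bottom.
P1 against b2: payoffs 16, 35, 39 → best response Bottom.
P1 against b3: payoffs 89, 46, 10 → best response Top.
P2 against Top: payoffs 13, 62, 42 → best response b2.
P2 against Middle: payoffs 49, 82, 31 → best response b2.
P2 against Bottom: payoffs 29, 67, 79 → best response b3.
No profile is a mutual best response for all players.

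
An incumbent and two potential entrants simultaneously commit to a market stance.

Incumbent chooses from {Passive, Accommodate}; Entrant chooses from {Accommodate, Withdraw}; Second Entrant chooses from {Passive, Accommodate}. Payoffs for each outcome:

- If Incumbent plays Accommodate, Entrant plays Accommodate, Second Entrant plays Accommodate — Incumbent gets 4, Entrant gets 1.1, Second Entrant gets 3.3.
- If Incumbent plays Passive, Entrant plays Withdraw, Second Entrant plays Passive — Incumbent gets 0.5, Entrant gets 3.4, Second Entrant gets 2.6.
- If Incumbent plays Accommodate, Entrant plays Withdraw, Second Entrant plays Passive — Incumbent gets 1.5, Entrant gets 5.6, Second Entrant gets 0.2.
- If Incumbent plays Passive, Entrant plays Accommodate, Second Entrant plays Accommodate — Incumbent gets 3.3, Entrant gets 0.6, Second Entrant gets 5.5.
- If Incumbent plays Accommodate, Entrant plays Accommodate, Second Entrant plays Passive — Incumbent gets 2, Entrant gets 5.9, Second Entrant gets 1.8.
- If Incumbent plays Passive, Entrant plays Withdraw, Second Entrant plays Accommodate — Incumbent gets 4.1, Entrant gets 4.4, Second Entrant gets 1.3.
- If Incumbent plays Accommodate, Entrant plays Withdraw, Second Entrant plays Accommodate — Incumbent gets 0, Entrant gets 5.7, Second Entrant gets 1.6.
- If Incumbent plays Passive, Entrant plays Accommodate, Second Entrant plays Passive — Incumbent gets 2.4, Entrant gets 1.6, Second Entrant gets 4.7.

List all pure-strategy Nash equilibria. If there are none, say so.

For each player, find the best response to each opponent profile; mutual best responses are the pure NE.
Incumbent against (Accommodate, Passive): payoffs 2.4, 2 → best response Passive.
Incumbent against (Accommodate, Accommodate): payoffs 3.3, 4 → best response Accommodate.
Incumbent against (Withdraw, Passive): payoffs 0.5, 1.5 → best response Accommodate.
Incumbent against (Withdraw, Accommodate): payoffs 4.1, 0 → best response Passive.
Entrant against (Passive, Passive): payoffs 1.6, 3.4 → best response Withdraw.
Entrant against (Passive, Accommodate): payoffs 0.6, 4.4 → best response Withdraw.
Entrant against (Accommodate, Passive): payoffs 5.9, 5.6 → best response Accommodate.
Entrant against (Accommodate, Accommodate): payoffs 1.1, 5.7 → best response Withdraw.
Second Entrant against (Passive, Accommodate): payoffs 4.7, 5.5 → best response Accommodate.
Second Entrant against (Passive, Withdraw): payoffs 2.6, 1.3 → best response Passive.
Second Entrant against (Accommodate, Accommodate): payoffs 1.8, 3.3 → best response Accommodate.
Second Entrant against (Accommodate, Withdraw): payoffs 0.2, 1.6 → best response Accommodate.
No profile is a mutual best response for all players.

There is no pure-strategy Nash equilibrium.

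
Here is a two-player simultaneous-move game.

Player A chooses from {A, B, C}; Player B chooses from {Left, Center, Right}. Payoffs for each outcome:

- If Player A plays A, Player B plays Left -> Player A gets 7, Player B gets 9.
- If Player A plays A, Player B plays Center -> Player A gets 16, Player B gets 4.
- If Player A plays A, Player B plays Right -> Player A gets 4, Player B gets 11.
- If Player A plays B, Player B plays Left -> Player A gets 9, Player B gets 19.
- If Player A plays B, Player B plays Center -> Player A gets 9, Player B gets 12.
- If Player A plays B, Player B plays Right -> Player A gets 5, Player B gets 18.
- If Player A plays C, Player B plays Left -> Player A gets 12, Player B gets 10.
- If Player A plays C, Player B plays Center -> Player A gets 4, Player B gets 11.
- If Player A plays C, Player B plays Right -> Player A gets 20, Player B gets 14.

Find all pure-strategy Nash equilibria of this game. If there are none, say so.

(A, Left): Player A can switch to B (7 → 9). Not NE.
(A, Center): Player B can switch to Left (4 → 9). Not NE.
(A, Right): Player A can switch to B (4 → 5). Not NE.
(B, Left): Player A can switch to C (9 → 12). Not NE.
(B, Center): Player A can switch to A (9 → 16). Not NE.
(B, Right): Player A can switch to C (5 → 20). Not NE.
(C, Left): Player B can switch to Center (10 → 11). Not NE.
(C, Center): Player A can switch to A (4 → 16). Not NE.
(C, Right): Player A gets 20, best alternative 5; Player B gets 14, best alternative 11. No profitable deviation — NE.

(C, Right)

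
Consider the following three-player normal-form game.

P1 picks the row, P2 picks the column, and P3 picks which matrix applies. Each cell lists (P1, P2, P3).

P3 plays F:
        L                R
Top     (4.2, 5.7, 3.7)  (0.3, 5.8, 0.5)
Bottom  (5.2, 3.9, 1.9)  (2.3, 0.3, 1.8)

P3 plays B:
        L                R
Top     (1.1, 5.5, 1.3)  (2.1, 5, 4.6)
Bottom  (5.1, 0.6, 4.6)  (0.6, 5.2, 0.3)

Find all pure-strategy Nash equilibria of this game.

none

(Top, L, F): P1 can switch to Bottom (4.2 → 5.2). Not NE.
(Top, L, B): P1 can switch to Bottom (1.1 → 5.1). Not NE.
(Top, R, F): P1 can switch to Bottom (0.3 → 2.3). Not NE.
(Top, R, B): P2 can switch to L (5 → 5.5). Not NE.
(Bottom, L, F): P3 can switch to B (1.9 → 4.6). Not NE.
(Bottom, L, B): P2 can switch to R (0.6 → 5.2). Not NE.
(Bottom, R, F): P2 can switch to L (0.3 → 3.9). Not NE.
(Bottom, R, B): P1 can switch to Top (0.6 → 2.1). Not NE.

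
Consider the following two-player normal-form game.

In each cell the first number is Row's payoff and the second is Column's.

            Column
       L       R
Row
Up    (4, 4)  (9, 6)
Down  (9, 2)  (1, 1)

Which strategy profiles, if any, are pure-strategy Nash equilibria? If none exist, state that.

(Up, R); (Down, L)

Row against L: payoffs 4, 9 → best response Down.
Row against R: payoffs 9, 1 → best response Up.
Column against Up: payoffs 4, 6 → best response R.
Column against Down: payoffs 2, 1 → best response L.
Mutual best responses: (Up, R); (Down, L).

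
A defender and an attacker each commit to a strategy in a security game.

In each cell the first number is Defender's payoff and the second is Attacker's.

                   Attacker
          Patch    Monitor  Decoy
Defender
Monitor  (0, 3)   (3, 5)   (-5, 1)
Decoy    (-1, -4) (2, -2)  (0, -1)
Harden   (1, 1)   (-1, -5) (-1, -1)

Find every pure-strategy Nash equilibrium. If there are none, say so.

The pure Nash equilibria are (Monitor, Monitor), (Decoy, Decoy), (Harden, Patch).

Defender against Patch: payoffs 0, -1, 1 → best response Harden.
Defender against Monitor: payoffs 3, 2, -1 → best response Monitor.
Defender against Decoy: payoffs -5, 0, -1 → best response Decoy.
Attacker against Monitor: payoffs 3, 5, 1 → best response Monitor.
Attacker against Decoy: payoffs -4, -2, -1 → best response Decoy.
Attacker against Harden: payoffs 1, -5, -1 → best response Patch.
Mutual best responses: (Monitor, Monitor); (Decoy, Decoy); (Harden, Patch).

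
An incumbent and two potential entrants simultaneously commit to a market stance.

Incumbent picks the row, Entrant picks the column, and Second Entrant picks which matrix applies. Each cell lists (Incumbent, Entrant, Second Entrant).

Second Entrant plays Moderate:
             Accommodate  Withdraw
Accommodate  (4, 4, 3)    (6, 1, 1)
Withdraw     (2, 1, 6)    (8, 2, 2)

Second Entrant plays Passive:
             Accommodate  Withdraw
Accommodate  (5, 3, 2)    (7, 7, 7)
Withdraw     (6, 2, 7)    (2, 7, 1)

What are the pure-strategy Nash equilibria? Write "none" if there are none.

The pure Nash equilibria are (Accommodate, Accommodate, Moderate), (Accommodate, Withdraw, Passive), (Withdraw, Withdraw, Moderate).

(Accommodate, Accommodate, Moderate): Incumbent gets 4, best alternative 2; Entrant gets 4, best alternative 1; Second Entrant gets 3, best alternative 2. No profitable deviation — NE.
(Accommodate, Accommodate, Passive): Incumbent can switch to Withdraw (5 → 6). Not NE.
(Accommodate, Withdraw, Moderate): Incumbent can switch to Withdraw (6 → 8). Not NE.
(Accommodate, Withdraw, Passive): Incumbent gets 7, best alternative 2; Entrant gets 7, best alternative 3; Second Entrant gets 7, best alternative 1. No profitable deviation — NE.
(Withdraw, Accommodate, Moderate): Incumbent can switch to Accommodate (2 → 4). Not NE.
(Withdraw, Accommodate, Passive): Entrant can switch to Withdraw (2 → 7). Not NE.
(Withdraw, Withdraw, Moderate): Incumbent gets 8, best alternative 6; Entrant gets 2, best alternative 1; Second Entrant gets 2, best alternative 1. No profitable deviation — NE.
(Withdraw, Withdraw, Passive): Incumbent can switch to Accommodate (2 → 7). Not NE.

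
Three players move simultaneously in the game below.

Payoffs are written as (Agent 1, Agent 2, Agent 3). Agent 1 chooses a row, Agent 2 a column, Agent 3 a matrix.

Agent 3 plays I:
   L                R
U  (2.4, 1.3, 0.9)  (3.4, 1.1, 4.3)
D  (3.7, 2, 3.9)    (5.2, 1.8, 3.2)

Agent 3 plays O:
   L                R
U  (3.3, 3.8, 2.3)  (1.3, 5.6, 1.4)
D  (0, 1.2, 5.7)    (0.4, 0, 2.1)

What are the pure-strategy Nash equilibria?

No pure-strategy Nash equilibrium.

For each strategy profile, look for a profitable unilateral deviation.
(U, L, I): Agent 1 can switch to D (2.4 → 3.7). Not NE.
(U, L, O): Agent 2 can switch to R (3.8 → 5.6). Not NE.
(U, R, I): Agent 1 can switch to D (3.4 → 5.2). Not NE.
(U, R, O): Agent 3 can switch to I (1.4 → 4.3). Not NE.
(D, L, I): Agent 3 can switch to O (3.9 → 5.7). Not NE.
(D, L, O): Agent 1 can switch to U (0 → 3.3). Not NE.
(D, R, I): Agent 2 can switch to L (1.8 → 2). Not NE.
(D, R, O): Agent 1 can switch to U (0.4 → 1.3). Not NE.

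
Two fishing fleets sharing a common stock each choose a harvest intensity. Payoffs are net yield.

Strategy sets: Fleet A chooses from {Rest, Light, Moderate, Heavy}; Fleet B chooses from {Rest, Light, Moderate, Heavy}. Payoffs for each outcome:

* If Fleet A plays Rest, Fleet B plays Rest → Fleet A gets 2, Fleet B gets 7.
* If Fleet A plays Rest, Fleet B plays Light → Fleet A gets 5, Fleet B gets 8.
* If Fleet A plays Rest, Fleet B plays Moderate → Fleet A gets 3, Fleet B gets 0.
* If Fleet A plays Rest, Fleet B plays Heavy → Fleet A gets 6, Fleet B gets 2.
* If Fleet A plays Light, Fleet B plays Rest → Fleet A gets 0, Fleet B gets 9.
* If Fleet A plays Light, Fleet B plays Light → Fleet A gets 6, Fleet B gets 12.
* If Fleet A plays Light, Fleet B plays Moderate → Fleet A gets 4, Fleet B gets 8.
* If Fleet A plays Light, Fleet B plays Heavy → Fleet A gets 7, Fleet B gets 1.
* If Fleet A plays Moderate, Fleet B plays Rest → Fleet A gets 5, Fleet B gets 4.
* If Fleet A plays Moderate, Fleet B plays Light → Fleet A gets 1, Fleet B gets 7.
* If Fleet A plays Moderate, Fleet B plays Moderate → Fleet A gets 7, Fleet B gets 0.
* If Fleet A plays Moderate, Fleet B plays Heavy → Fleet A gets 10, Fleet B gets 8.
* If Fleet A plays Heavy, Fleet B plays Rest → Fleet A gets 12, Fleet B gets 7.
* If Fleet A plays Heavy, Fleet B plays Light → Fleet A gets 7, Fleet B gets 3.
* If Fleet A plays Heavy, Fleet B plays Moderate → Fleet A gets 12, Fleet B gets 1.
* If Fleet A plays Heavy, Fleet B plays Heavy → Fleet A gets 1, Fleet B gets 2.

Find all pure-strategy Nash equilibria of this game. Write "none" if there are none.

Check each profile: it is a Nash equilibrium iff no player can strictly gain by switching unilaterally.
(Rest, Rest): Fleet A can switch to Moderate (2 → 5). Not NE.
(Rest, Light): Fleet A can switch to Light (5 → 6). Not NE.
(Rest, Moderate): Fleet A can switch to Light (3 → 4). Not NE.
(Rest, Heavy): Fleet A can switch to Light (6 → 7). Not NE.
(Light, Rest): Fleet A can switch to Rest (0 → 2). Not NE.
(Light, Light): Fleet A can switch to Heavy (6 → 7). Not NE.
(Light, Moderate): Fleet A can switch to Moderate (4 → 7). Not NE.
(Light, Heavy): Fleet A can switch to Moderate (7 → 10). Not NE.
(Moderate, Rest): Fleet A can switch to Heavy (5 → 12). Not NE.
(Moderate, Light): Fleet A can switch to Rest (1 → 5). Not NE.
(Moderate, Moderate): Fleet A can switch to Heavy (7 → 12). Not NE.
(Moderate, Heavy): Fleet A gets 10, best alternative 7; Fleet B gets 8, best alternative 7. No profitable deviation — NE.
(Heavy, Rest): Fleet A gets 12, best alternative 5; Fleet B gets 7, best alternative 3. No profitable deviation — NE.
(Heavy, Light): Fleet B can switch to Rest (3 → 7). Not NE.
(The remaining 2 profiles each have a profitable deviation by the same check.)

The pure Nash equilibria are (Moderate, Heavy), (Heavy, Rest).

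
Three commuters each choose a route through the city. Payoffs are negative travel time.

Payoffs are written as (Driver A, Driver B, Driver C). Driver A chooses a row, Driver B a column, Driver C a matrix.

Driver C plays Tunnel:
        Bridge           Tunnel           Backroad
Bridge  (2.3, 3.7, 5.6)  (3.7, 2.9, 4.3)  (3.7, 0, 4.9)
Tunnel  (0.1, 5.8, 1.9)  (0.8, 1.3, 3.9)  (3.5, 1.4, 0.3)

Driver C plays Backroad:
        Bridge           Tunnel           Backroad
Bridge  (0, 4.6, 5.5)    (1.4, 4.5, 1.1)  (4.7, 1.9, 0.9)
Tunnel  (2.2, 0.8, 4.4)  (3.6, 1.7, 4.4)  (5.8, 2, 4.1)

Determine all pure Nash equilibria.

Mark each player's best response to every combination of opponents' strategies; a profile where every player is best-responding is a pure Nash equilibrium.
Driver A against (Bridge, Tunnel): payoffs 2.3, 0.1 → best response Bridge.
Driver A against (Bridge, Backroad): payoffs 0, 2.2 → best response Tunnel.
Driver A against (Tunnel, Tunnel): payoffs 3.7, 0.8 → best response Bridge.
Driver A against (Tunnel, Backroad): payoffs 1.4, 3.6 → best response Tunnel.
Driver A against (Backroad, Tunnel): payoffs 3.7, 3.5 → best response Bridge.
Driver A against (Backroad, Backroad): payoffs 4.7, 5.8 → best response Tunnel.
Driver B against (Bridge, Tunnel): payoffs 3.7, 2.9, 0 → best response Bridge.
Driver B against (Bridge, Backroad): payoffs 4.6, 4.5, 1.9 → best response Bridge.
Driver B against (Tunnel, Tunnel): payoffs 5.8, 1.3, 1.4 → best response Bridge.
Driver B against (Tunnel, Backroad): payoffs 0.8, 1.7, 2 → best response Backroad.
Driver C against (Bridge, Bridge): payoffs 5.6, 5.5 → best response Tunnel.
Driver C against (Bridge, Tunnel): payoffs 4.3, 1.1 → best response Tunnel.
Driver C against (Bridge, Backroad): payoffs 4.9, 0.9 → best response Tunnel.
Driver C against (Tunnel, Bridge): payoffs 1.9, 4.4 → best response Backroad.
Driver C against (Tunnel, Tunnel): payoffs 3.9, 4.4 → best response Backroad.
Driver C against (Tunnel, Backroad): payoffs 0.3, 4.1 → best response Backroad.
Mutual best responses: (Bridge, Bridge, Tunnel); (Tunnel, Backroad, Backroad).

Pure-strategy Nash equilibria: (Bridge, Bridge, Tunnel) and (Tunnel, Backroad, Backroad)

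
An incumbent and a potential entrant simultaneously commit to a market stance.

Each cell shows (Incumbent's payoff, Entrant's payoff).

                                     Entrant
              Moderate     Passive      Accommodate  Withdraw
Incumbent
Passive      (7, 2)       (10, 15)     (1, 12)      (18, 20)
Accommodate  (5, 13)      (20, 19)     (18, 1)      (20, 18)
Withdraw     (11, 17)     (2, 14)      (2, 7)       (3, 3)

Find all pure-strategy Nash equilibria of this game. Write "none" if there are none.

(Accommodate, Passive); (Withdraw, Moderate)

For each strategy profile, look for a profitable unilateral deviation.
(Passive, Moderate): Incumbent can switch to Withdraw (7 → 11). Not NE.
(Passive, Passive): Incumbent can switch to Accommodate (10 → 20). Not NE.
(Passive, Accommodate): Incumbent can switch to Accommodate (1 → 18). Not NE.
(Passive, Withdraw): Incumbent can switch to Accommodate (18 → 20). Not NE.
(Accommodate, Moderate): Incumbent can switch to Passive (5 → 7). Not NE.
(Accommodate, Passive): Incumbent gets 20, best alternative 10; Entrant gets 19, best alternative 18. No profitable deviation — NE.
(Accommodate, Accommodate): Entrant can switch to Moderate (1 → 13). Not NE.
(Accommodate, Withdraw): Entrant can switch to Passive (18 → 19). Not NE.
(Withdraw, Moderate): Incumbent gets 11, best alternative 7; Entrant gets 17, best alternative 14. No profitable deviation — NE.
(Withdraw, Passive): Incumbent can switch to Passive (2 → 10). Not NE.
(The remaining 2 profiles each have a profitable deviation by the same check.)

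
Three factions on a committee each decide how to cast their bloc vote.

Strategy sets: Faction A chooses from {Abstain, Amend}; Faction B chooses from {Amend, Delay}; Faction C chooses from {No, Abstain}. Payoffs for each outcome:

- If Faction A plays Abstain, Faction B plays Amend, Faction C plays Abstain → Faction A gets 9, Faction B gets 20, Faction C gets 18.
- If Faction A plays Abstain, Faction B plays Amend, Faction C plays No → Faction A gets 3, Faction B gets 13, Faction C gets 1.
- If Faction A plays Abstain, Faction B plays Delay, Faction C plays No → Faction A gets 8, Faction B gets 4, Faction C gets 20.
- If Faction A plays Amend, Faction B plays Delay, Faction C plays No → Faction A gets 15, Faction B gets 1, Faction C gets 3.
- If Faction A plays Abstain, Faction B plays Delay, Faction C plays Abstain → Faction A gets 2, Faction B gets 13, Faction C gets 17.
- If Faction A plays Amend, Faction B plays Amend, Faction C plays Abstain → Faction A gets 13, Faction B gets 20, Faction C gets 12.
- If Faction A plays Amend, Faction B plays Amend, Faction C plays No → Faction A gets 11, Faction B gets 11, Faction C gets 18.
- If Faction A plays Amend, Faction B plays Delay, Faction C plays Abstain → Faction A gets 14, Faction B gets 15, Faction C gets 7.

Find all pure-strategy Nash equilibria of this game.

Faction A against (Amend, No): payoffs 3, 11 → best response Amend.
Faction A against (Amend, Abstain): payoffs 9, 13 → best response Amend.
Faction A against (Delay, No): payoffs 8, 15 → best response Amend.
Faction A against (Delay, Abstain): payoffs 2, 14 → best response Amend.
Faction B against (Abstain, No): payoffs 13, 4 → best response Amend.
Faction B against (Abstain, Abstain): payoffs 20, 13 → best response Amend.
Faction B against (Amend, No): payoffs 11, 1 → best response Amend.
Faction B against (Amend, Abstain): payoffs 20, 15 → best response Amend.
Faction C against (Abstain, Amend): payoffs 1, 18 → best response Abstain.
Faction C against (Abstain, Delay): payoffs 20, 17 → best response No.
Faction C against (Amend, Amend): payoffs 18, 12 → best response No.
Faction C against (Amend, Delay): payoffs 3, 7 → best response Abstain.
Mutual best responses: (Amend, Amend, No).

Pure NE: (Amend, Amend, No)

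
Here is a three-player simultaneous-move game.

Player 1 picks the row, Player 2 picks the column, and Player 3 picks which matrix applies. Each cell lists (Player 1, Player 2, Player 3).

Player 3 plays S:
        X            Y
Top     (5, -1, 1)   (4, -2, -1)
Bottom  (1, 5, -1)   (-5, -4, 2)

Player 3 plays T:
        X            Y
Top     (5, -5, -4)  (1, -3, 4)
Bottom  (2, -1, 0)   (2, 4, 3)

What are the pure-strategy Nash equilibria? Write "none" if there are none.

The pure Nash equilibria are (Top, X, S) and (Bottom, Y, T).

For each strategy profile, look for a profitable unilateral deviation.
(Top, X, S): Player 1 gets 5, best alternative 1; Player 2 gets -1, best alternative -2; Player 3 gets 1, best alternative -4. No profitable deviation — NE.
(Top, X, T): Player 2 can switch to Y (-5 → -3). Not NE.
(Top, Y, S): Player 2 can switch to X (-2 → -1). Not NE.
(Top, Y, T): Player 1 can switch to Bottom (1 → 2). Not NE.
(Bottom, X, S): Player 1 can switch to Top (1 → 5). Not NE.
(Bottom, X, T): Player 1 can switch to Top (2 → 5). Not NE.
(Bottom, Y, S): Player 1 can switch to Top (-5 → 4). Not NE.
(Bottom, Y, T): Player 1 gets 2, best alternative 1; Player 2 gets 4, best alternative -1; Player 3 gets 3, best alternative 2. No profitable deviation — NE.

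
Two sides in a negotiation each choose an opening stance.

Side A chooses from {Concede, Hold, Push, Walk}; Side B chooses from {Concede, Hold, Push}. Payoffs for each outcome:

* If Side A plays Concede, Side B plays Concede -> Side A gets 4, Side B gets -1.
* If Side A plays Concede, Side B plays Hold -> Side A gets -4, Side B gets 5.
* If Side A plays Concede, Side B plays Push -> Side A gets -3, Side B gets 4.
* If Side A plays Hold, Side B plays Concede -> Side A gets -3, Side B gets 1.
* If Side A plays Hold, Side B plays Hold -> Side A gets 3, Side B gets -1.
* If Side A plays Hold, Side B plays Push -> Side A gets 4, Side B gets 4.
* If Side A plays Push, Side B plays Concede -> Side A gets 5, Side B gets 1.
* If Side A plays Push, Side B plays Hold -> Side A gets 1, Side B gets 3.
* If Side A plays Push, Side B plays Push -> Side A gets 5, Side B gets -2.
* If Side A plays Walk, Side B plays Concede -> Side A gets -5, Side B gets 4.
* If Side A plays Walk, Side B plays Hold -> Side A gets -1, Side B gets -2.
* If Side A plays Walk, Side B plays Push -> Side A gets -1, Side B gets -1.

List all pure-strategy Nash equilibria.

Mark each player's best response to every combination of opponents' strategies; a profile where every player is best-responding is a pure Nash equilibrium.
Side A against Concede: payoffs 4, -3, 5, -5 → best response Push.
Side A against Hold: payoffs -4, 3, 1, -1 → best response Hold.
Side A against Push: payoffs -3, 4, 5, -1 → best response Push.
Side B against Concede: payoffs -1, 5, 4 → best response Hold.
Side B against Hold: payoffs 1, -1, 4 → best response Push.
Side B against Push: payoffs 1, 3, -2 → best response Hold.
Side B against Walk: payoffs 4, -2, -1 → best response Concede.
No profile is a mutual best response for all players.

This game has no pure Nash equilibrium.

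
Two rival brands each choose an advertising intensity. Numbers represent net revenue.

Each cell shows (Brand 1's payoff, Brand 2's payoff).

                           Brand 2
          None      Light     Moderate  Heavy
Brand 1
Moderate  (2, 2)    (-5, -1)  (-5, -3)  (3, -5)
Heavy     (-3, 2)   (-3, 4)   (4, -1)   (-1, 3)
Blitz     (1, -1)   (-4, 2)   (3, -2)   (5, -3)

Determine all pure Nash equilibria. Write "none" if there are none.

(Moderate, None); (Heavy, Light)

Brand 1 against None: payoffs 2, -3, 1 → best response Moderate.
Brand 1 against Light: payoffs -5, -3, -4 → best response Heavy.
Brand 1 against Moderate: payoffs -5, 4, 3 → best response Heavy.
Brand 1 against Heavy: payoffs 3, -1, 5 → best response Blitz.
Brand 2 against Moderate: payoffs 2, -1, -3, -5 → best response None.
Brand 2 against Heavy: payoffs 2, 4, -1, 3 → best response Light.
Brand 2 against Blitz: payoffs -1, 2, -2, -3 → best response Light.
Mutual best responses: (Moderate, None); (Heavy, Light).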